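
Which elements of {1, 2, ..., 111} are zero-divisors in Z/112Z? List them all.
nonzero zero-divisors of Z/112Z = {2, 4, 6, 7, 8, 10, 12, 14, 16, 18, 20, 21, 22, 24, 26, 28, 30, 32, 34, 35, 36, 38, 40, 42, 44, 46, 48, 49, 50, 52, 54, 56, 58, 60, 62, 63, 64, 66, 68, 70, 72, 74, 76, 77, 78, 80, 82, 84, 86, 88, 90, 91, 92, 94, 96, 98, 100, 102, 104, 105, 106, 108, 110}

An element a ∈ Z/112Z (with a ≠ 0) is a zero-divisor iff gcd(a, 112) > 1 (because a is a unit precisely when gcd(a, n) = 1, and in Z/nZ every nonzero, non-unit element is a zero-divisor). Scan a = 1, ..., 111 and keep those with gcd(a, 112) > 1:
  gcd(2, 112) = 2, gcd(4, 112) = 4, gcd(6, 112) = 2, gcd(7, 112) = 7, gcd(8, 112) = 8, gcd(10, 112) = 2, gcd(12, 112) = 4, gcd(14, 112) = 14, gcd(16, 112) = 16, gcd(18, 112) = 2, gcd(20, 112) = 4, gcd(21, 112) = 7, gcd(22, 112) = 2, gcd(24, 112) = 8, gcd(26, 112) = 2, gcd(28, 112) = 28, gcd(30, 112) = 2, gcd(32, 112) = 16, gcd(34, 112) = 2, gcd(35, 112) = 7, gcd(36, 112) = 4, gcd(38, 112) = 2, gcd(40, 112) = 8, gcd(42, 112) = 14, gcd(44, 112) = 4, gcd(46, 112) = 2, gcd(48, 112) = 16, gcd(49, 112) = 7, gcd(50, 112) = 2, gcd(52, 112) = 4, gcd(54, 112) = 2, gcd(56, 112) = 56, gcd(58, 112) = 2, gcd(60, 112) = 4, gcd(62, 112) = 2, gcd(63, 112) = 7, gcd(64, 112) = 16, gcd(66, 112) = 2, gcd(68, 112) = 4, gcd(70, 112) = 14, gcd(72, 112) = 8, gcd(74, 112) = 2, gcd(76, 112) = 4, gcd(77, 112) = 7, gcd(78, 112) = 2, gcd(80, 112) = 16, gcd(82, 112) = 2, gcd(84, 112) = 28, gcd(86, 112) = 2, gcd(88, 112) = 8, gcd(90, 112) = 2, gcd(91, 112) = 7, gcd(92, 112) = 4, gcd(94, 112) = 2, gcd(96, 112) = 16, gcd(98, 112) = 14, gcd(100, 112) = 4, gcd(102, 112) = 2, gcd(104, 112) = 8, gcd(105, 112) = 7, gcd(106, 112) = 2, gcd(108, 112) = 4, gcd(110, 112) = 2.
All other a ∈ {1, ..., 111} have gcd(a, 112) = 1 and are units. So the nonzero zero-divisors are exactly the 63 values of a appearing in this scan.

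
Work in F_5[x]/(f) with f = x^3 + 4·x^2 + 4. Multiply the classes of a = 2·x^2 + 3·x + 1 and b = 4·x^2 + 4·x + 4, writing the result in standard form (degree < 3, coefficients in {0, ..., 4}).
a · b ≡ 2·x^2 + 4·x + 2 (mod f(x))

Multiply as integer polynomials: a · b = 8·x^4 + 20·x^3 + 24·x^2 + 16·x + 4. Reducing coefficients mod 5: a · b ≡ 3·x^4 + 4·x^2 + x + 4. Now divide by f(x) = x^3 + 4·x^2 + 4 in F_5[x], eliminating the leading term at each step:
  leading term 3·x^4: subtract (3·x)·f(x) = 3·x^4 + 2·x^3 + 2·x, leaving 3·x^3 + 4·x^2 + 4·x + 4 (coefficients mod 5)
  leading term 3·x^3: subtract (3)·f(x) = 3·x^3 + 2·x^2 + 2, leaving 2·x^2 + 4·x + 2 (coefficients mod 5)
The degree is now < 3, so this is the remainder. Hence a · b ≡ 2·x^2 + 4·x + 2 in F_5[x]/(f).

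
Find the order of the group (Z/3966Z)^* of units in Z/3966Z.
(Z/3966Z)^* consists of the classes a with gcd(a, 3966) = 1, so its order is φ(3966). φ is multiplicative, with φ(p^e) = p^e − p^(e−1). Factorise 3966 = 2 · 3 · 661. Then
  φ(3966) = (2 − 1) · (3 − 1) · (661 − 1) = 1 · 2 · 660 = 1320.
Thus |(Z/3966Z)^*| = 1320.

Final answer: |(Z/3966Z)^*| = 1320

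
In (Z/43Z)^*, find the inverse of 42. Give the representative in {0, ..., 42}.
42^(−1) ≡ 42 (mod 43)

Apply the extended Euclidean algorithm to (43, 42), tracking rows (r, s, t) with s·43 + t·42 = r. Each division r_prev = q·r_cur + r_new produces the new row as (previous row) − q·(current row):
  row A: (43, 1, 0)   [1·43 + 0·42 = 43]
  row B: (42, 0, 1)   [0·43 + 1·42 = 42]
  43 = 1·42 + 1   → row C = row A − 1·row B = (1, 1, −1)   [check: 1·43 − 1·42 = 1]
  42 = 42·1 + 0   → remainder 0, stop. gcd = 1 (last nonzero row C).
The gcd is 1, so 42 is invertible mod 43. The last nonzero row gives 1·43 − 1·42 = 1, so t = −1. So 42^(−1) ≡ −1 ≡ 42 (mod 43). Verify: 42 · 42 = 1764 ≡ 1 (mod 43). ✓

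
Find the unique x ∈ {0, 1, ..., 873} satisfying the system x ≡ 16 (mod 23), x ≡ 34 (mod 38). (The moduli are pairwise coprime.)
x ≡ 338 (mod 874); the representative in [0, 874) is 338

The moduli 23, 38 are pairwise coprime, so by the CRT there is a unique solution mod 23·38 = 874.
Solve by successive substitution. Start with x ≡ 16 (mod 23).
  Combine with x ≡ 34 (mod 38): write x = 16 + 23·t and require 16 + 23·t ≡ 34 (mod 38), i.e. 23·t ≡ 34 − 16 ≡ 18 (mod 38). Since 23^(−1) ≡ 5 (mod 38), t ≡ 5·18 ≡ 14 (mod 38). So x ≡ 16 + 23·14 = 338 (mod 874).
Unique solution in [0, 874): x = 338.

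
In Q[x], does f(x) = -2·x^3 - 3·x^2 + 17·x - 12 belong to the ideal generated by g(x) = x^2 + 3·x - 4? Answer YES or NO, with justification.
YES

In Q[x] the ideal (g) consists of all multiples of g, so f ∈ (g) iff g | f, i.e. iff the remainder of f on division by g is 0. Divide f by g (g is monic, so eliminate the leading term of the running remainder at each step):
  leading term -2·x^3: subtract (-2·x)·g(x) = -2·x^3 - 6·x^2 + 8·x, leaving 3·x^2 + 9·x - 12
  leading term 3·x^2: subtract (3)·g(x) = 3·x^2 + 9·x - 12, leaving 0
The remainder is 0, so f(x) = g(x) · h(x) with h(x) = 3 - 2·x. Hence g | f, i.e. f ∈ (g).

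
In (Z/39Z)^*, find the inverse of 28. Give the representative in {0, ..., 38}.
Apply the extended Euclidean algorithm to (39, 28), tracking rows (r, s, t) with s·39 + t·28 = r. Each division r_prev = q·r_cur + r_new produces the new row as (previous row) − q·(current row):
  row A: (39, 1, 0)   [1·39 + 0·28 = 39]
  row B: (28, 0, 1)   [0·39 + 1·28 = 28]
  39 = 1·28 + 11   → row C = row A − 1·row B = (11, 1, −1)   [check: 1·39 − 1·28 = 11]
  28 = 2·11 + 6   → row D = row B − 2·row C = (6, −2, 3)   [check: −2·39 + 3·28 = 6]
  11 = 1·6 + 5   → row E = row C − 1·row D = (5, 3, −4)   [check: 3·39 − 4·28 = 5]
  6 = 1·5 + 1   → row F = row D − 1·row E = (1, −5, 7)   [check: −5·39 + 7·28 = 1]
  5 = 5·1 + 0   → remainder 0, stop. gcd = 1 (last nonzero row F).
The gcd is 1, so 28 is invertible mod 39. The last nonzero row gives −5·39 + 7·28 = 1, so t = 7. So 28^(−1) ≡ 7 (mod 39). Verify: 28 · 7 = 196 ≡ 1 (mod 39). ✓

Final answer: 28^(−1) ≡ 7 (mod 39)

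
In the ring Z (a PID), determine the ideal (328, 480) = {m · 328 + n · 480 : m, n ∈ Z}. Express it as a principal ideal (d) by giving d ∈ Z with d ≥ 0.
In the PID Z, (a, b) is generated by gcd(a, b). Compute gcd(480, 328) with the extended Euclidean algorithm, tracking rows (r, s, t) with s·480 + t·328 = r:
  row A: (480, 1, 0)   [1·480 + 0·328 = 480]
  row B: (328, 0, 1)   [0·480 + 1·328 = 328]
  480 = 1·328 + 152   → row C = row A − 1·row B = (152, 1, −1)   [check: 1·480 − 1·328 = 152]
  328 = 2·152 + 24   → row D = row B − 2·row C = (24, −2, 3)   [check: −2·480 + 3·328 = 24]
  152 = 6·24 + 8   → row E = row C − 6·row D = (8, 13, −19)   [check: 13·480 − 19·328 = 8]
  24 = 3·8 + 0   → remainder 0, stop. gcd = 8 (last nonzero row E).
So gcd(328, 480) = 8, with Bézout identity 13·480 − 19·328 = 8. Containment (⊇): the Bézout identity exhibits 8 as an element of (328, 480), giving (8) ⊆ (328, 480). Containment (⊆): since 8 | 328 and 8 | 480 (328 = 8·41, 480 = 8·60), every Z-linear combination of 328 and 480 is divisible by 8, so (328, 480) ⊆ (8). Therefore (328, 480) = (8), d = 8.

Final answer: (328, 480) = (8); d = 8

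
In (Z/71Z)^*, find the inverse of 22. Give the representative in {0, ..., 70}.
22^(−1) ≡ 42 (mod 71)

Apply the extended Euclidean algorithm to (71, 22), tracking rows (r, s, t) with s·71 + t·22 = r. Each division r_prev = q·r_cur + r_new produces the new row as (previous row) − q·(current row):
  row A: (71, 1, 0)   [1·71 + 0·22 = 71]
  row B: (22, 0, 1)   [0·71 + 1·22 = 22]
  71 = 3·22 + 5   → row C = row A − 3·row B = (5, 1, −3)   [check: 1·71 − 3·22 = 5]
  22 = 4·5 + 2   → row D = row B − 4·row C = (2, −4, 13)   [check: −4·71 + 13·22 = 2]
  5 = 2·2 + 1   → row E = row C − 2·row D = (1, 9, −29)   [check: 9·71 − 29·22 = 1]
  2 = 2·1 + 0   → remainder 0, stop. gcd = 1 (last nonzero row E).
The gcd is 1, so 22 is invertible mod 71. The last nonzero row gives 9·71 − 29·22 = 1, so t = −29. So 22^(−1) ≡ −29 ≡ 42 (mod 71). Verify: 22 · 42 = 924 ≡ 1 (mod 71). ✓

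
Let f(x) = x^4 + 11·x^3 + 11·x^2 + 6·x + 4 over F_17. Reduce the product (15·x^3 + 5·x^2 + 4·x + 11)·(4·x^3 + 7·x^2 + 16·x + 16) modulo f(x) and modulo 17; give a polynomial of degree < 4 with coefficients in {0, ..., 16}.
Multiply as integer polynomials: a · b = 60·x^6 + 125·x^5 + 291·x^4 + 392·x^3 + 221·x^2 + 240·x + 176. Reducing coefficients mod 17: a · b ≡ 9·x^6 + 6·x^5 + 2·x^4 + x^3 + 2·x + 6. Now divide by f(x) = x^4 + 11·x^3 + 11·x^2 + 6·x + 4 in F_17[x], eliminating the leading term at each step:
  leading term 9·x^6: subtract (9·x^2)·f(x) = 9·x^6 + 14·x^5 + 14·x^4 + 3·x^3 + 2·x^2, leaving 9·x^5 + 5·x^4 + 15·x^3 + 15·x^2 + 2·x + 6 (coefficients mod 17)
  leading term 9·x^5: subtract (9·x)·f(x) = 9·x^5 + 14·x^4 + 14·x^3 + 3·x^2 + 2·x, leaving 8·x^4 + x^3 + 12·x^2 + 6 (coefficients mod 17)
  leading term 8·x^4: subtract (8)·f(x) = 8·x^4 + 3·x^3 + 3·x^2 + 14·x + 15, leaving 15·x^3 + 9·x^2 + 3·x + 8 (coefficients mod 17)
The degree is now < 4, so this is the remainder. Hence a · b ≡ 15·x^3 + 9·x^2 + 3·x + 8 in F_17[x]/(f).

Final answer: a · b ≡ 15·x^3 + 9·x^2 + 3·x + 8 (mod f(x))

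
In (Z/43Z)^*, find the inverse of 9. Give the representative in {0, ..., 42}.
Apply the extended Euclidean algorithm to (43, 9), tracking rows (r, s, t) with s·43 + t·9 = r. Each division r_prev = q·r_cur + r_new produces the new row as (previous row) − q·(current row):
  row A: (43, 1, 0)   [1·43 + 0·9 = 43]
  row B: (9, 0, 1)   [0·43 + 1·9 = 9]
  43 = 4·9 + 7   → row C = row A − 4·row B = (7, 1, −4)   [check: 1·43 − 4·9 = 7]
  9 = 1·7 + 2   → row D = row B − 1·row C = (2, −1, 5)   [check: −1·43 + 5·9 = 2]
  7 = 3·2 + 1   → row E = row C − 3·row D = (1, 4, −19)   [check: 4·43 − 19·9 = 1]
  2 = 2·1 + 0   → remainder 0, stop. gcd = 1 (last nonzero row E).
The gcd is 1, so 9 is invertible mod 43. The last nonzero row gives 4·43 − 19·9 = 1, so t = −19. So 9^(−1) ≡ −19 ≡ 24 (mod 43). Verify: 9 · 24 = 216 ≡ 1 (mod 43). ✓

Final answer: 9^(−1) ≡ 24 (mod 43)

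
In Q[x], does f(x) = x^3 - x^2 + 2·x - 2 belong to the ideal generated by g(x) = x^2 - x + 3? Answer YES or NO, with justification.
In Q[x] the ideal (g) consists of all multiples of g, so f ∈ (g) iff g | f, i.e. iff the remainder of f on division by g is 0. Divide f by g (g is monic, so eliminate the leading term of the running remainder at each step):
  leading term x^3: subtract (x)·g(x) = x^3 - x^2 + 3·x, leaving -x - 2
The remainder r(x) = -x - 2 ≠ 0 (and deg r < deg g), so g ∤ f, i.e. f ∉ (g).

Final answer: NO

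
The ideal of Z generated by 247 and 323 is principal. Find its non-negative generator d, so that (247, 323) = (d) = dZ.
In the PID Z, (a, b) is generated by gcd(a, b). Compute gcd(323, 247) with the extended Euclidean algorithm, tracking rows (r, s, t) with s·323 + t·247 = r:
  row A: (323, 1, 0)   [1·323 + 0·247 = 323]
  row B: (247, 0, 1)   [0·323 + 1·247 = 247]
  323 = 1·247 + 76   → row C = row A − 1·row B = (76, 1, −1)   [check: 1·323 − 1·247 = 76]
  247 = 3·76 + 19   → row D = row B − 3·row C = (19, −3, 4)   [check: −3·323 + 4·247 = 19]
  76 = 4·19 + 0   → remainder 0, stop. gcd = 19 (last nonzero row D).
So gcd(247, 323) = 19, with Bézout identity −3·323 + 4·247 = 19. Containment (⊇): the Bézout identity exhibits 19 as an element of (247, 323), giving (19) ⊆ (247, 323). Containment (⊆): since 19 | 247 and 19 | 323 (247 = 19·13, 323 = 19·17), every Z-linear combination of 247 and 323 is divisible by 19, so (247, 323) ⊆ (19). Therefore (247, 323) = (19), d = 19.

Final answer: (247, 323) = (19); d = 19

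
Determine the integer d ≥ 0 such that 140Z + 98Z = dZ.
(140, 98) = (14); d = 14

In the PID Z, (a, b) is generated by gcd(a, b). Compute gcd(140, 98) with the extended Euclidean algorithm, tracking rows (r, s, t) with s·140 + t·98 = r:
  row A: (140, 1, 0)   [1·140 + 0·98 = 140]
  row B: (98, 0, 1)   [0·140 + 1·98 = 98]
  140 = 1·98 + 42   → row C = row A − 1·row B = (42, 1, −1)   [check: 1·140 − 1·98 = 42]
  98 = 2·42 + 14   → row D = row B − 2·row C = (14, −2, 3)   [check: −2·140 + 3·98 = 14]
  42 = 3·14 + 0   → remainder 0, stop. gcd = 14 (last nonzero row D).
So gcd(140, 98) = 14, with Bézout identity −2·140 + 3·98 = 14. Containment (⊇): the Bézout identity exhibits 14 as an element of (140, 98), giving (14) ⊆ (140, 98). Containment (⊆): since 14 | 140 and 14 | 98 (140 = 14·10, 98 = 14·7), every Z-linear combination of 140 and 98 is divisible by 14, so (140, 98) ⊆ (14). Therefore (140, 98) = (14), d = 14.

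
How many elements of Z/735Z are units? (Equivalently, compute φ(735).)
An element a ∈ Z/735Z is a unit iff gcd(a, 735) = 1, so the number of units is φ(735). φ is multiplicative, with φ(p^e) = p^e − p^(e−1). Factorise 735 = 3 · 5 · 7^2. Then
  φ(735) = (3 − 1) · (5 − 1) · (7^2 − 7^1) = 2 · 4 · 42 = 336.

Final answer: Z/735Z has φ(735) = 336 units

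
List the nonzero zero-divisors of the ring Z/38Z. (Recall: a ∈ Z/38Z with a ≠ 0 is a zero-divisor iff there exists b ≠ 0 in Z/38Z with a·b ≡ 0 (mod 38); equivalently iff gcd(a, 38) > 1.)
An element a ∈ Z/38Z (with a ≠ 0) is a zero-divisor iff gcd(a, 38) > 1 (because a is a unit precisely when gcd(a, n) = 1, and in Z/nZ every nonzero, non-unit element is a zero-divisor). Scan a = 1, ..., 37 and keep those with gcd(a, 38) > 1:
  gcd(2, 38) = 2, gcd(4, 38) = 2, gcd(6, 38) = 2, gcd(8, 38) = 2, gcd(10, 38) = 2, gcd(12, 38) = 2, gcd(14, 38) = 2, gcd(16, 38) = 2, gcd(18, 38) = 2, gcd(19, 38) = 19, gcd(20, 38) = 2, gcd(22, 38) = 2, gcd(24, 38) = 2, gcd(26, 38) = 2, gcd(28, 38) = 2, gcd(30, 38) = 2, gcd(32, 38) = 2, gcd(34, 38) = 2, gcd(36, 38) = 2.
All other a ∈ {1, ..., 37} have gcd(a, 38) = 1 and are units. So the nonzero zero-divisors are exactly the 19 values of a appearing in this scan.

Final answer: nonzero zero-divisors of Z/38Z = {2, 4, 6, 8, 10, 12, 14, 16, 18, 19, 20, 22, 24, 26, 28, 30, 32, 34, 36}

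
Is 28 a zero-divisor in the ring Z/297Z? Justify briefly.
NO

gcd(28, 297) = 1, so 28 is a unit in Z/297Z (it has a multiplicative inverse). A unit cannot be a zero-divisor: if 28·b ≡ 0 then multiplying both sides by 28^(−1) gives b ≡ 0. So 28 is not a zero-divisor.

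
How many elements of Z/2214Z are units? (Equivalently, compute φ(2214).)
Z/2214Z has φ(2214) = 720 units

An element a ∈ Z/2214Z is a unit iff gcd(a, 2214) = 1, so the number of units is φ(2214). φ is multiplicative, with φ(p^e) = p^e − p^(e−1). Factorise 2214 = 2 · 3^3 · 41. Then
  φ(2214) = (2 − 1) · (3^3 − 3^2) · (41 − 1) = 1 · 18 · 40 = 720.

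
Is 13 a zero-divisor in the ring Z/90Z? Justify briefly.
NO

gcd(13, 90) = 1, so 13 is a unit in Z/90Z (it has a multiplicative inverse). A unit cannot be a zero-divisor: if 13·b ≡ 0 then multiplying both sides by 13^(−1) gives b ≡ 0. So 13 is not a zero-divisor.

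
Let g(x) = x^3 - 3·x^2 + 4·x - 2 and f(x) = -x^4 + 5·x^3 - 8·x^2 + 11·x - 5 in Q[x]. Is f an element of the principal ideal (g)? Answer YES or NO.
NO

In Q[x] the ideal (g) consists of all multiples of g, so f ∈ (g) iff g | f, i.e. iff the remainder of f on division by g is 0. Divide f by g (g is monic, so eliminate the leading term of the running remainder at each step):
  leading term -x^4: subtract (-x)·g(x) = -x^4 + 3·x^3 - 4·x^2 + 2·x, leaving 2·x^3 - 4·x^2 + 9·x - 5
  leading term 2·x^3: subtract (2)·g(x) = 2·x^3 - 6·x^2 + 8·x - 4, leaving 2·x^2 + x - 1
The remainder r(x) = 2·x^2 + x - 1 ≠ 0 (and deg r < deg g), so g ∤ f, i.e. f ∉ (g).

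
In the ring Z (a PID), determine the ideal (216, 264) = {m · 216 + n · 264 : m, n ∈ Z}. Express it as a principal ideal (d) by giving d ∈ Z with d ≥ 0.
In the PID Z, (a, b) is generated by gcd(a, b). Compute gcd(264, 216) with the extended Euclidean algorithm, tracking rows (r, s, t) with s·264 + t·216 = r:
  row A: (264, 1, 0)   [1·264 + 0·216 = 264]
  row B: (216, 0, 1)   [0·264 + 1·216 = 216]
  264 = 1·216 + 48   → row C = row A − 1·row B = (48, 1, −1)   [check: 1·264 − 1·216 = 48]
  216 = 4·48 + 24   → row D = row B − 4·row C = (24, −4, 5)   [check: −4·264 + 5·216 = 24]
  48 = 2·24 + 0   → remainder 0, stop. gcd = 24 (last nonzero row D).
So gcd(216, 264) = 24, with Bézout identity −4·264 + 5·216 = 24. Containment (⊇): the Bézout identity exhibits 24 as an element of (216, 264), giving (24) ⊆ (216, 264). Containment (⊆): since 24 | 216 and 24 | 264 (216 = 24·9, 264 = 24·11), every Z-linear combination of 216 and 264 is divisible by 24, so (216, 264) ⊆ (24). Therefore (216, 264) = (24), d = 24.

Final answer: (216, 264) = (24); d = 24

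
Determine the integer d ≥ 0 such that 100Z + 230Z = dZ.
In the PID Z, (a, b) is generated by gcd(a, b). Compute gcd(230, 100) with the extended Euclidean algorithm, tracking rows (r, s, t) with s·230 + t·100 = r:
  row A: (230, 1, 0)   [1·230 + 0·100 = 230]
  row B: (100, 0, 1)   [0·230 + 1·100 = 100]
  230 = 2·100 + 30   → row C = row A − 2·row B = (30, 1, −2)   [check: 1·230 − 2·100 = 30]
  100 = 3·30 + 10   → row D = row B − 3·row C = (10, −3, 7)   [check: −3·230 + 7·100 = 10]
  30 = 3·10 + 0   → remainder 0, stop. gcd = 10 (last nonzero row D).
So gcd(100, 230) = 10, with Bézout identity −3·230 + 7·100 = 10. Containment (⊇): the Bézout identity exhibits 10 as an element of (100, 230), giving (10) ⊆ (100, 230). Containment (⊆): since 10 | 100 and 10 | 230 (100 = 10·10, 230 = 10·23), every Z-linear combination of 100 and 230 is divisible by 10, so (100, 230) ⊆ (10). Therefore (100, 230) = (10), d = 10.

Final answer: (100, 230) = (10); d = 10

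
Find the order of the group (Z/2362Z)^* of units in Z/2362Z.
(Z/2362Z)^* consists of the classes a with gcd(a, 2362) = 1, so its order is φ(2362). φ is multiplicative, with φ(p^e) = p^e − p^(e−1). Factorise 2362 = 2 · 1181. Then
  φ(2362) = (2 − 1) · (1181 − 1) = 1 · 1180 = 1180.
Thus |(Z/2362Z)^*| = 1180.

Final answer: |(Z/2362Z)^*| = 1180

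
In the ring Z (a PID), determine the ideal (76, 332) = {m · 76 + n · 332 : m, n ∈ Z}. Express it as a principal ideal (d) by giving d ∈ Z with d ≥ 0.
(76, 332) = (4); d = 4

In the PID Z, (a, b) is generated by gcd(a, b). Compute gcd(332, 76) with the extended Euclidean algorithm, tracking rows (r, s, t) with s·332 + t·76 = r:
  row A: (332, 1, 0)   [1·332 + 0·76 = 332]
  row B: (76, 0, 1)   [0·332 + 1·76 = 76]
  332 = 4·76 + 28   → row C = row A − 4·row B = (28, 1, −4)   [check: 1·332 − 4·76 = 28]
  76 = 2·28 + 20   → row D = row B − 2·row C = (20, −2, 9)   [check: −2·332 + 9·76 = 20]
  28 = 1·20 + 8   → row E = row C − 1·row D = (8, 3, −13)   [check: 3·332 − 13·76 = 8]
  20 = 2·8 + 4   → row F = row D − 2·row E = (4, −8, 35)   [check: −8·332 + 35·76 = 4]
  8 = 2·4 + 0   → remainder 0, stop. gcd = 4 (last nonzero row F).
So gcd(76, 332) = 4, with Bézout identity −8·332 + 35·76 = 4. Containment (⊇): the Bézout identity exhibits 4 as an element of (76, 332), giving (4) ⊆ (76, 332). Containment (⊆): since 4 | 76 and 4 | 332 (76 = 4·19, 332 = 4·83), every Z-linear combination of 76 and 332 is divisible by 4, so (76, 332) ⊆ (4). Therefore (76, 332) = (4), d = 4.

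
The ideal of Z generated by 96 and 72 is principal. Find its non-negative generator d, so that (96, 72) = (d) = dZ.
(96, 72) = (24); d = 24

In the PID Z, (a, b) is generated by gcd(a, b). Compute gcd(96, 72) with the extended Euclidean algorithm, tracking rows (r, s, t) with s·96 + t·72 = r:
  row A: (96, 1, 0)   [1·96 + 0·72 = 96]
  row B: (72, 0, 1)   [0·96 + 1·72 = 72]
  96 = 1·72 + 24   → row C = row A − 1·row B = (24, 1, −1)   [check: 1·96 − 1·72 = 24]
  72 = 3·24 + 0   → remainder 0, stop. gcd = 24 (last nonzero row C).
So gcd(96, 72) = 24, with Bézout identity 1·96 − 1·72 = 24. Containment (⊇): the Bézout identity exhibits 24 as an element of (96, 72), giving (24) ⊆ (96, 72). Containment (⊆): since 24 | 96 and 24 | 72 (96 = 24·4, 72 = 24·3), every Z-linear combination of 96 and 72 is divisible by 24, so (96, 72) ⊆ (24). Therefore (96, 72) = (24), d = 24.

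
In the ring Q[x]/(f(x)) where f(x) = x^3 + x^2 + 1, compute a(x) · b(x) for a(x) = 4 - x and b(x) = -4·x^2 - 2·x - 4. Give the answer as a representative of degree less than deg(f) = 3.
a · b ≡ -18·x^2 - 4·x - 20 (mod f(x))

First multiply in Q[x] without reducing: a · b = 4·x^3 - 14·x^2 - 4·x - 16. Now divide by f(x) = x^3 + x^2 + 1, eliminating the leading term at each step:
  leading term 4·x^3: subtract (4)·f(x) = 4·x^3 + 4·x^2 + 4, leaving -18·x^2 - 4·x - 20
The degree is now < 3, so this is the remainder. Hence a · b ≡ -18·x^2 - 4·x - 20 in Q[x]/(f).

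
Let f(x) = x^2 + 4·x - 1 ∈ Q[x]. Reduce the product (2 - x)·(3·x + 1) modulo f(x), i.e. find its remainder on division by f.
a · b ≡ 17·x - 1 (mod f(x))

First multiply in Q[x] without reducing: a · b = -3·x^2 + 5·x + 2. Now divide by f(x) = x^2 + 4·x - 1, eliminating the leading term at each step:
  leading term -3·x^2: subtract (-3)·f(x) = -3·x^2 - 12·x + 3, leaving 17·x - 1
The degree is now < 2, so this is the remainder. Hence a · b ≡ 17·x - 1 in Q[x]/(f).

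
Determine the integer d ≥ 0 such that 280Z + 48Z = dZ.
(280, 48) = (8); d = 8

In the PID Z, (a, b) is generated by gcd(a, b). Compute gcd(280, 48) with the extended Euclidean algorithm, tracking rows (r, s, t) with s·280 + t·48 = r:
  row A: (280, 1, 0)   [1·280 + 0·48 = 280]
  row B: (48, 0, 1)   [0·280 + 1·48 = 48]
  280 = 5·48 + 40   → row C = row A − 5·row B = (40, 1, −5)   [check: 1·280 − 5·48 = 40]
  48 = 1·40 + 8   → row D = row B − 1·row C = (8, −1, 6)   [check: −1·280 + 6·48 = 8]
  40 = 5·8 + 0   → remainder 0, stop. gcd = 8 (last nonzero row D).
So gcd(280, 48) = 8, with Bézout identity −1·280 + 6·48 = 8. Containment (⊇): the Bézout identity exhibits 8 as an element of (280, 48), giving (8) ⊆ (280, 48). Containment (⊆): since 8 | 280 and 8 | 48 (280 = 8·35, 48 = 8·6), every Z-linear combination of 280 and 48 is divisible by 8, so (280, 48) ⊆ (8). Therefore (280, 48) = (8), d = 8.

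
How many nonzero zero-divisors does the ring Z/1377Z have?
In Z/1377Z each nonzero element is either a unit (gcd with 1377 is 1) or a zero-divisor (gcd > 1). The number of units is φ(1377): factorise 1377 = 3^4 · 17, so φ(1377) = (3^4 − 3^3) · (17 − 1) = 54 · 16 = 864. The nonzero elements number 1377 − 1 = 1376. Hence the nonzero zero-divisors number 1376 − 864 = 512.

Final answer: Z/1377Z has 512 nonzero zero-divisors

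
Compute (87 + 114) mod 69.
Reduce the summands first: 87 ≡ 18, 114 ≡ 45 (mod 69), so 87 + 114 ≡ 18 + 45 (mod 69). 18 + 45 = 63; 63 = 0·69 + 63, so (87 + 114) mod 69 = 63.

Final answer: 63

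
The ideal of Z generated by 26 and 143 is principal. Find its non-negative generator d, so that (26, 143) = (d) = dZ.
In the PID Z, (a, b) is generated by gcd(a, b). Compute gcd(143, 26) with the extended Euclidean algorithm, tracking rows (r, s, t) with s·143 + t·26 = r:
  row A: (143, 1, 0)   [1·143 + 0·26 = 143]
  row B: (26, 0, 1)   [0·143 + 1·26 = 26]
  143 = 5·26 + 13   → row C = row A − 5·row B = (13, 1, −5)   [check: 1·143 − 5·26 = 13]
  26 = 2·13 + 0   → remainder 0, stop. gcd = 13 (last nonzero row C).
So gcd(26, 143) = 13, with Bézout identity 1·143 − 5·26 = 13. Containment (⊇): the Bézout identity exhibits 13 as an element of (26, 143), giving (13) ⊆ (26, 143). Containment (⊆): since 13 | 26 and 13 | 143 (26 = 13·2, 143 = 13·11), every Z-linear combination of 26 and 143 is divisible by 13, so (26, 143) ⊆ (13). Therefore (26, 143) = (13), d = 13.

Final answer: (26, 143) = (13); d = 13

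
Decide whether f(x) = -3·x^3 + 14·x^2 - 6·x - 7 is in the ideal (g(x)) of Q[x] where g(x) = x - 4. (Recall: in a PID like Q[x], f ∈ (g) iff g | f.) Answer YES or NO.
In Q[x] the ideal (g) consists of all multiples of g, so f ∈ (g) iff g | f, i.e. iff the remainder of f on division by g is 0. Divide f by g (g is monic, so eliminate the leading term of the running remainder at each step):
  leading term -3·x^3: subtract (-3·x^2)·g(x) = -3·x^3 + 12·x^2, leaving 2·x^2 - 6·x - 7
  leading term 2·x^2: subtract (2·x)·g(x) = 2·x^2 - 8·x, leaving 2·x - 7
  leading term 2·x: subtract (2)·g(x) = 2·x - 8, leaving 1
The remainder r(x) = 1 ≠ 0 (and deg r < deg g), so g ∤ f, i.e. f ∉ (g).

Final answer: NO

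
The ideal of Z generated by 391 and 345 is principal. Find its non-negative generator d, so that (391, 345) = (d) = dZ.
In the PID Z, (a, b) is generated by gcd(a, b). Compute gcd(391, 345) with the extended Euclidean algorithm, tracking rows (r, s, t) with s·391 + t·345 = r:
  row A: (391, 1, 0)   [1·391 + 0·345 = 391]
  row B: (345, 0, 1)   [0·391 + 1·345 = 345]
  391 = 1·345 + 46   → row C = row A − 1·row B = (46, 1, −1)   [check: 1·391 − 1·345 = 46]
  345 = 7·46 + 23   → row D = row B − 7·row C = (23, −7, 8)   [check: −7·391 + 8·345 = 23]
  46 = 2·23 + 0   → remainder 0, stop. gcd = 23 (last nonzero row D).
So gcd(391, 345) = 23, with Bézout identity −7·391 + 8·345 = 23. Containment (⊇): the Bézout identity exhibits 23 as an element of (391, 345), giving (23) ⊆ (391, 345). Containment (⊆): since 23 | 391 and 23 | 345 (391 = 23·17, 345 = 23·15), every Z-linear combination of 391 and 345 is divisible by 23, so (391, 345) ⊆ (23). Therefore (391, 345) = (23), d = 23.

Final answer: (391, 345) = (23); d = 23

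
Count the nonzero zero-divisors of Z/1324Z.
Z/1324Z has 663 nonzero zero-divisors

In Z/1324Z each nonzero element is either a unit (gcd with 1324 is 1) or a zero-divisor (gcd > 1). The number of units is φ(1324): factorise 1324 = 2^2 · 331, so φ(1324) = (2^2 − 2^1) · (331 − 1) = 2 · 330 = 660. The nonzero elements number 1324 − 1 = 1323. Hence the nonzero zero-divisors number 1323 − 660 = 663.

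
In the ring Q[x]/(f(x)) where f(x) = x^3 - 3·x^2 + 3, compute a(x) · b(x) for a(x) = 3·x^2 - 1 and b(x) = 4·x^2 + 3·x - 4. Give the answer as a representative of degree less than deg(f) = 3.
First multiply in Q[x] without reducing: a · b = 12·x^4 + 9·x^3 - 16·x^2 - 3·x + 4. Now divide by f(x) = x^3 - 3·x^2 + 3, eliminating the leading term at each step:
  leading term 12·x^4: subtract (12·x)·f(x) = 12·x^4 - 36·x^3 + 36·x, leaving 45·x^3 - 16·x^2 - 39·x + 4
  leading term 45·x^3: subtract (45)·f(x) = 45·x^3 - 135·x^2 + 135, leaving 119·x^2 - 39·x - 131
The degree is now < 3, so this is the remainder. Hence a · b ≡ 119·x^2 - 39·x - 131 in Q[x]/(f).

Final answer: a · b ≡ 119·x^2 - 39·x - 131 (mod f(x))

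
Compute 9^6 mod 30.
Use repeated squaring. Binary(6) = 110. Walk through the bits of the exponent 6 left-to-right: at each bit after the leading one, square the running value, then multiply by 9 if the bit is 1 (always reducing mod 30):
  bit 1 = 1 (leading): start with 9.
  bit 2 = 1: square 9^2 = 81 ≡ 21; bit is 1, so multiply 21·9 = 189 ≡ 9 (mod 30).
  bit 3 = 0: square 9^2 = 81 ≡ 21 (mod 30).
Final value: 9^6 ≡ 21 (mod 30).

Final answer: 21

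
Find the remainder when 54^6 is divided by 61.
Use repeated squaring. Binary(6) = 110. Walk through the bits of the exponent 6 left-to-right: at each bit after the leading one, square the running value, then multiply by 54 if the bit is 1 (always reducing mod 61):
  bit 1 = 1 (leading): start with 54.
  bit 2 = 1: square 54^2 = 2916 ≡ 49; bit is 1, so multiply 49·54 = 2646 ≡ 23 (mod 61).
  bit 3 = 0: square 23^2 = 529 ≡ 41 (mod 61).
Final value: 54^6 ≡ 41 (mod 61).

Final answer: 41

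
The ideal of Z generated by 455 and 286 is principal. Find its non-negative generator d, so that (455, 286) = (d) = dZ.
(455, 286) = (13); d = 13

In the PID Z, (a, b) is generated by gcd(a, b). Compute gcd(455, 286) with the extended Euclidean algorithm, tracking rows (r, s, t) with s·455 + t·286 = r:
  row A: (455, 1, 0)   [1·455 + 0·286 = 455]
  row B: (286, 0, 1)   [0·455 + 1·286 = 286]
  455 = 1·286 + 169   → row C = row A − 1·row B = (169, 1, −1)   [check: 1·455 − 1·286 = 169]
  286 = 1·169 + 117   → row D = row B − 1·row C = (117, −1, 2)   [check: −1·455 + 2·286 = 117]
  169 = 1·117 + 52   → row E = row C − 1·row D = (52, 2, −3)   [check: 2·455 − 3·286 = 52]
  117 = 2·52 + 13   → row F = row D − 2·row E = (13, −5, 8)   [check: −5·455 + 8·286 = 13]
  52 = 4·13 + 0   → remainder 0, stop. gcd = 13 (last nonzero row F).
So gcd(455, 286) = 13, with Bézout identity −5·455 + 8·286 = 13. Containment (⊇): the Bézout identity exhibits 13 as an element of (455, 286), giving (13) ⊆ (455, 286). Containment (⊆): since 13 | 455 and 13 | 286 (455 = 13·35, 286 = 13·22), every Z-linear combination of 455 and 286 is divisible by 13, so (455, 286) ⊆ (13). Therefore (455, 286) = (13), d = 13.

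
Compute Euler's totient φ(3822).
φ is multiplicative, with φ(p^e) = p^e − p^(e−1). Factorise 3822 = 2 · 3 · 7^2 · 13. Then
  φ(3822) = (2 − 1) · (3 − 1) · (7^2 − 7^1) · (13 − 1) = 1 · 2 · 42 · 12 = 1008.

Final answer: φ(3822) = 1008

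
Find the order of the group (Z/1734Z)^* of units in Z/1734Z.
(Z/1734Z)^* consists of the classes a with gcd(a, 1734) = 1, so its order is φ(1734). φ is multiplicative, with φ(p^e) = p^e − p^(e−1). Factorise 1734 = 2 · 3 · 17^2. Then
  φ(1734) = (2 − 1) · (3 − 1) · (17^2 − 17^1) = 1 · 2 · 272 = 544.
Thus |(Z/1734Z)^*| = 544.

Final answer: |(Z/1734Z)^*| = 544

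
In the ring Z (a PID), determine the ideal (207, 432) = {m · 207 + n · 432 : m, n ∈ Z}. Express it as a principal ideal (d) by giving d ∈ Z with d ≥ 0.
In the PID Z, (a, b) is generated by gcd(a, b). Compute gcd(432, 207) with the extended Euclidean algorithm, tracking rows (r, s, t) with s·432 + t·207 = r:
  row A: (432, 1, 0)   [1·432 + 0·207 = 432]
  row B: (207, 0, 1)   [0·432 + 1·207 = 207]
  432 = 2·207 + 18   → row C = row A − 2·row B = (18, 1, −2)   [check: 1·432 − 2·207 = 18]
  207 = 11·18 + 9   → row D = row B − 11·row C = (9, −11, 23)   [check: −11·432 + 23·207 = 9]
  18 = 2·9 + 0   → remainder 0, stop. gcd = 9 (last nonzero row D).
So gcd(207, 432) = 9, with Bézout identity −11·432 + 23·207 = 9. Containment (⊇): the Bézout identity exhibits 9 as an element of (207, 432), giving (9) ⊆ (207, 432). Containment (⊆): since 9 | 207 and 9 | 432 (207 = 9·23, 432 = 9·48), every Z-linear combination of 207 and 432 is divisible by 9, so (207, 432) ⊆ (9). Therefore (207, 432) = (9), d = 9.

Final answer: (207, 432) = (9); d = 9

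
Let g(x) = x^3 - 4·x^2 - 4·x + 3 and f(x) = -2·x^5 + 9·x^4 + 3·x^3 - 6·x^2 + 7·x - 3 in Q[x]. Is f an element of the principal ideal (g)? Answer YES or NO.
YES

In Q[x] the ideal (g) consists of all multiples of g, so f ∈ (g) iff g | f, i.e. iff the remainder of f on division by g is 0. Divide f by g (g is monic, so eliminate the leading term of the running remainder at each step):
  leading term -2·x^5: subtract (-2·x^2)·g(x) = -2·x^5 + 8·x^4 + 8·x^3 - 6·x^2, leaving x^4 - 5·x^3 + 7·x - 3
  leading term x^4: subtract (x)·g(x) = x^4 - 4·x^3 - 4·x^2 + 3·x, leaving -x^3 + 4·x^2 + 4·x - 3
  leading term -x^3: subtract (-1)·g(x) = -x^3 + 4·x^2 + 4·x - 3, leaving 0
The remainder is 0, so f(x) = g(x) · h(x) with h(x) = -2·x^2 + x - 1. Hence g | f, i.e. f ∈ (g).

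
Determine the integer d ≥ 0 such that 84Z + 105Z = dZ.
In the PID Z, (a, b) is generated by gcd(a, b). Compute gcd(105, 84) with the extended Euclidean algorithm, tracking rows (r, s, t) with s·105 + t·84 = r:
  row A: (105, 1, 0)   [1·105 + 0·84 = 105]
  row B: (84, 0, 1)   [0·105 + 1·84 = 84]
  105 = 1·84 + 21   → row C = row A − 1·row B = (21, 1, −1)   [check: 1·105 − 1·84 = 21]
  84 = 4·21 + 0   → remainder 0, stop. gcd = 21 (last nonzero row C).
So gcd(84, 105) = 21, with Bézout identity 1·105 − 1·84 = 21. Containment (⊇): the Bézout identity exhibits 21 as an element of (84, 105), giving (21) ⊆ (84, 105). Containment (⊆): since 21 | 84 and 21 | 105 (84 = 21·4, 105 = 21·5), every Z-linear combination of 84 and 105 is divisible by 21, so (84, 105) ⊆ (21). Therefore (84, 105) = (21), d = 21.

Final answer: (84, 105) = (21); d = 21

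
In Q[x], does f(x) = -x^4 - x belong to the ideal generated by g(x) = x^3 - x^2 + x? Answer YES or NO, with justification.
YES

In Q[x] the ideal (g) consists of all multiples of g, so f ∈ (g) iff g | f, i.e. iff the remainder of f on division by g is 0. Divide f by g (g is monic, so eliminate the leading term of the running remainder at each step):
  leading term -x^4: subtract (-x)·g(x) = -x^4 + x^3 - x^2, leaving -x^3 + x^2 - x
  leading term -x^3: subtract (-1)·g(x) = -x^3 + x^2 - x, leaving 0
The remainder is 0, so f(x) = g(x) · h(x) with h(x) = -x - 1. Hence g | f, i.e. f ∈ (g).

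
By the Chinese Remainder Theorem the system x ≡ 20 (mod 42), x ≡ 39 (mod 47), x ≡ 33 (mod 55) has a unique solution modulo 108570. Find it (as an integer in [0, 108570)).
The moduli 42, 47, 55 are pairwise coprime, so by the CRT there is a unique solution mod 42·47·55 = 108570.
Solve by successive substitution. Start with x ≡ 20 (mod 42).
  Combine with x ≡ 39 (mod 47): write x = 20 + 42·t and require 20 + 42·t ≡ 39 (mod 47), i.e. 42·t ≡ 39 − 20 ≡ 19 (mod 47). Since 42^(−1) ≡ 28 (mod 47), t ≡ 28·19 ≡ 15 (mod 47). So x ≡ 20 + 42·15 = 650 (mod 1974).
  Combine with x ≡ 33 (mod 55): write x = 650 + 1974·t and require 650 + 1974·t ≡ 33 (mod 55), i.e. 1974·t ≡ 33 − 650 ≡ 43 (mod 55). Since 1974^(−1) ≡ 9 (mod 55) (1974 ≡ 49 (mod 55)), t ≡ 9·43 ≡ 2 (mod 55). So x ≡ 650 + 1974·2 = 4598 (mod 108570).
Unique solution in [0, 108570): x = 4598.

Final answer: x ≡ 4598 (mod 108570); the representative in [0, 108570) is 4598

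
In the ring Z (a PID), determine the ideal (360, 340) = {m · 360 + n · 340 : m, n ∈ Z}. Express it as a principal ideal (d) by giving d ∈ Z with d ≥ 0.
(360, 340) = (20); d = 20

In the PID Z, (a, b) is generated by gcd(a, b). Compute gcd(360, 340) with the extended Euclidean algorithm, tracking rows (r, s, t) with s·360 + t·340 = r:
  row A: (360, 1, 0)   [1·360 + 0·340 = 360]
  row B: (340, 0, 1)   [0·360 + 1·340 = 340]
  360 = 1·340 + 20   → row C = row A − 1·row B = (20, 1, −1)   [check: 1·360 − 1·340 = 20]
  340 = 17·20 + 0   → remainder 0, stop. gcd = 20 (last nonzero row C).
So gcd(360, 340) = 20, with Bézout identity 1·360 − 1·340 = 20. Containment (⊇): the Bézout identity exhibits 20 as an element of (360, 340), giving (20) ⊆ (360, 340). Containment (⊆): since 20 | 360 and 20 | 340 (360 = 20·18, 340 = 20·17), every Z-linear combination of 360 and 340 is divisible by 20, so (360, 340) ⊆ (20). Therefore (360, 340) = (20), d = 20.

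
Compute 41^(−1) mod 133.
41^(−1) ≡ 13 (mod 133)

Apply the extended Euclidean algorithm to (133, 41), tracking rows (r, s, t) with s·133 + t·41 = r. Each division r_prev = q·r_cur + r_new produces the new row as (previous row) − q·(current row):
  row A: (133, 1, 0)   [1·133 + 0·41 = 133]
  row B: (41, 0, 1)   [0·133 + 1·41 = 41]
  133 = 3·41 + 10   → row C = row A − 3·row B = (10, 1, −3)   [check: 1·133 − 3·41 = 10]
  41 = 4·10 + 1   → row D = row B − 4·row C = (1, −4, 13)   [check: −4·133 + 13·41 = 1]
  10 = 10·1 + 0   → remainder 0, stop. gcd = 1 (last nonzero row D).
The gcd is 1, so 41 is invertible mod 133. The last nonzero row gives −4·133 + 13·41 = 1, so t = 13. So 41^(−1) ≡ 13 (mod 133). Verify: 41 · 13 = 533 ≡ 1 (mod 133). ✓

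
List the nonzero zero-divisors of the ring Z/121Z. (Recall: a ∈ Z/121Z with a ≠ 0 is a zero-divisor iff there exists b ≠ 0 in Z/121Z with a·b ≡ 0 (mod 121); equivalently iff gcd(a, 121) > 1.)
nonzero zero-divisors of Z/121Z = {11, 22, 33, 44, 55, 66, 77, 88, 99, 110}

An element a ∈ Z/121Z (with a ≠ 0) is a zero-divisor iff gcd(a, 121) > 1 (because a is a unit precisely when gcd(a, n) = 1, and in Z/nZ every nonzero, non-unit element is a zero-divisor). Scan a = 1, ..., 120 and keep those with gcd(a, 121) > 1:
  gcd(11, 121) = 11, gcd(22, 121) = 11, gcd(33, 121) = 11, gcd(44, 121) = 11, gcd(55, 121) = 11, gcd(66, 121) = 11, gcd(77, 121) = 11, gcd(88, 121) = 11, gcd(99, 121) = 11, gcd(110, 121) = 11.
All other a ∈ {1, ..., 120} have gcd(a, 121) = 1 and are units. So the nonzero zero-divisors are exactly the 10 values of a appearing in this scan.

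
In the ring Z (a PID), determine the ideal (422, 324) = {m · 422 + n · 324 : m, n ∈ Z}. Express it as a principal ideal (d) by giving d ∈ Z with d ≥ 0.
(422, 324) = (2); d = 2

In the PID Z, (a, b) is generated by gcd(a, b). Compute gcd(422, 324) with the extended Euclidean algorithm, tracking rows (r, s, t) with s·422 + t·324 = r:
  row A: (422, 1, 0)   [1·422 + 0·324 = 422]
  row B: (324, 0, 1)   [0·422 + 1·324 = 324]
  422 = 1·324 + 98   → row C = row A − 1·row B = (98, 1, −1)   [check: 1·422 − 1·324 = 98]
  324 = 3·98 + 30   → row D = row B − 3·row C = (30, −3, 4)   [check: −3·422 + 4·324 = 30]
  98 = 3·30 + 8   → row E = row C − 3·row D = (8, 10, −13)   [check: 10·422 − 13·324 = 8]
  30 = 3·8 + 6   → row F = row D − 3·row E = (6, −33, 43)   [check: −33·422 + 43·324 = 6]
  8 = 1·6 + 2   → row G = row E − 1·row F = (2, 43, −56)   [check: 43·422 − 56·324 = 2]
  6 = 3·2 + 0   → remainder 0, stop. gcd = 2 (last nonzero row G).
So gcd(422, 324) = 2, with Bézout identity 43·422 − 56·324 = 2. Containment (⊇): the Bézout identity exhibits 2 as an element of (422, 324), giving (2) ⊆ (422, 324). Containment (⊆): since 2 | 422 and 2 | 324 (422 = 2·211, 324 = 2·162), every Z-linear combination of 422 and 324 is divisible by 2, so (422, 324) ⊆ (2). Therefore (422, 324) = (2), d = 2.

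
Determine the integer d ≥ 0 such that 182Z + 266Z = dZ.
In the PID Z, (a, b) is generated by gcd(a, b). Compute gcd(266, 182) with the extended Euclidean algorithm, tracking rows (r, s, t) with s·266 + t·182 = r:
  row A: (266, 1, 0)   [1·266 + 0·182 = 266]
  row B: (182, 0, 1)   [0·266 + 1·182 = 182]
  266 = 1·182 + 84   → row C = row A − 1·row B = (84, 1, −1)   [check: 1·266 − 1·182 = 84]
  182 = 2·84 + 14   → row D = row B − 2·row C = (14, −2, 3)   [check: −2·266 + 3·182 = 14]
  84 = 6·14 + 0   → remainder 0, stop. gcd = 14 (last nonzero row D).
So gcd(182, 266) = 14, with Bézout identity −2·266 + 3·182 = 14. Containment (⊇): the Bézout identity exhibits 14 as an element of (182, 266), giving (14) ⊆ (182, 266). Containment (⊆): since 14 | 182 and 14 | 266 (182 = 14·13, 266 = 14·19), every Z-linear combination of 182 and 266 is divisible by 14, so (182, 266) ⊆ (14). Therefore (182, 266) = (14), d = 14.

Final answer: (182, 266) = (14); d = 14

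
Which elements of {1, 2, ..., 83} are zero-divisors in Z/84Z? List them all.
An element a ∈ Z/84Z (with a ≠ 0) is a zero-divisor iff gcd(a, 84) > 1 (because a is a unit precisely when gcd(a, n) = 1, and in Z/nZ every nonzero, non-unit element is a zero-divisor). Scan a = 1, ..., 83 and keep those with gcd(a, 84) > 1:
  gcd(2, 84) = 2, gcd(3, 84) = 3, gcd(4, 84) = 4, gcd(6, 84) = 6, gcd(7, 84) = 7, gcd(8, 84) = 4, gcd(9, 84) = 3, gcd(10, 84) = 2, gcd(12, 84) = 12, gcd(14, 84) = 14, gcd(15, 84) = 3, gcd(16, 84) = 4, gcd(18, 84) = 6, gcd(20, 84) = 4, gcd(21, 84) = 21, gcd(22, 84) = 2, gcd(24, 84) = 12, gcd(26, 84) = 2, gcd(27, 84) = 3, gcd(28, 84) = 28, gcd(30, 84) = 6, gcd(32, 84) = 4, gcd(33, 84) = 3, gcd(34, 84) = 2, gcd(35, 84) = 7, gcd(36, 84) = 12, gcd(38, 84) = 2, gcd(39, 84) = 3, gcd(40, 84) = 4, gcd(42, 84) = 42, gcd(44, 84) = 4, gcd(45, 84) = 3, gcd(46, 84) = 2, gcd(48, 84) = 12, gcd(49, 84) = 7, gcd(50, 84) = 2, gcd(51, 84) = 3, gcd(52, 84) = 4, gcd(54, 84) = 6, gcd(56, 84) = 28, gcd(57, 84) = 3, gcd(58, 84) = 2, gcd(60, 84) = 12, gcd(62, 84) = 2, gcd(63, 84) = 21, gcd(64, 84) = 4, gcd(66, 84) = 6, gcd(68, 84) = 4, gcd(69, 84) = 3, gcd(70, 84) = 14, gcd(72, 84) = 12, gcd(74, 84) = 2, gcd(75, 84) = 3, gcd(76, 84) = 4, gcd(77, 84) = 7, gcd(78, 84) = 6, gcd(80, 84) = 4, gcd(81, 84) = 3, gcd(82, 84) = 2.
All other a ∈ {1, ..., 83} have gcd(a, 84) = 1 and are units. So the nonzero zero-divisors are exactly the 59 values of a appearing in this scan.

Final answer: nonzero zero-divisors of Z/84Z = {2, 3, 4, 6, 7, 8, 9, 10, 12, 14, 15, 16, 18, 20, 21, 22, 24, 26, 27, 28, 30, 32, 33, 34, 35, 36, 38, 39, 40, 42, 44, 45, 46, 48, 49, 50, 51, 52, 54, 56, 57, 58, 60, 62, 63, 64, 66, 68, 69, 70, 72, 74, 75, 76, 77, 78, 80, 81, 82}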